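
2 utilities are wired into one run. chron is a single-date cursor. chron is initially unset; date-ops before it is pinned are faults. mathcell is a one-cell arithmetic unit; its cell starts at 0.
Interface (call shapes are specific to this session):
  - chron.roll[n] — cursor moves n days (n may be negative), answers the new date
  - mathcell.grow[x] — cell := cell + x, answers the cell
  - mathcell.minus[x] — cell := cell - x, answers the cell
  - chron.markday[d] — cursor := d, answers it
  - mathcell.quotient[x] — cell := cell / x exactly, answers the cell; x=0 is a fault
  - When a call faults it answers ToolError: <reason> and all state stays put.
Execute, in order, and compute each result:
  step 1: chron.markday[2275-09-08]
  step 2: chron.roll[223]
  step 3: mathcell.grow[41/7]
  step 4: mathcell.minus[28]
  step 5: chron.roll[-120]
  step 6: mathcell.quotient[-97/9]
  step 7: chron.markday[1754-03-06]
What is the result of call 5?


Answer: 2275-12-20

Derivation:
==> markday(d→2275-09-08)
<== 2275-09-08
==> roll(n→223)
<== 2276-04-18
==> grow(x→41/7)
<== 41/7
==> minus(x→28)
<== -155/7
==> roll(n→-120)
<== 2275-12-20
==> quotient(x→-97/9)
<== 1395/679
==> markday(d→1754-03-06)
<== 1754-03-06


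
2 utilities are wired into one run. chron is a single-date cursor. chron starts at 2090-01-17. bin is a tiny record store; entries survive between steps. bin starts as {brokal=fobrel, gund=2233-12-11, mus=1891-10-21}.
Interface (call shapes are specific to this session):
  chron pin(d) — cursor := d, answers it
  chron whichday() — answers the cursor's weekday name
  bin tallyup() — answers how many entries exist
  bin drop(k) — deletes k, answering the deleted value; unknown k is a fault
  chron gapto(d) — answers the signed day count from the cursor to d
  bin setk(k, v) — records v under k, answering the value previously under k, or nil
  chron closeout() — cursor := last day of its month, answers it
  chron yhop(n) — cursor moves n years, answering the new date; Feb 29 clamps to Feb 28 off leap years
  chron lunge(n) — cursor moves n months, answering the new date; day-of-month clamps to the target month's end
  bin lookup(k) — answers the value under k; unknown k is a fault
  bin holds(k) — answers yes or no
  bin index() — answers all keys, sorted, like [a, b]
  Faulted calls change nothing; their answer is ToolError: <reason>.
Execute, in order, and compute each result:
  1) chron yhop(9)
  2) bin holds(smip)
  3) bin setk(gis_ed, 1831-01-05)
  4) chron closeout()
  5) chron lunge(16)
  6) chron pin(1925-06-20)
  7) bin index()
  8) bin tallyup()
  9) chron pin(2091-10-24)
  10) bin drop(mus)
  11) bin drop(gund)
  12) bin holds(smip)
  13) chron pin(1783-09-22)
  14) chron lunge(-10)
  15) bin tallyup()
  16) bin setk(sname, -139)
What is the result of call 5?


> chron yhop n→9
[out] 2099-01-17
> bin holds k→smip
[out] no
> bin setk k→gis_ed v→1831-01-05
[out] nil
> chron closeout
[out] 2099-01-31
> chron lunge n→16
[out] 2100-05-31
> chron pin d→1925-06-20
[out] 1925-06-20
> bin index
[out] [brokal, gis_ed, gund, mus]
> bin tallyup
[out] 4
> chron pin d→2091-10-24
[out] 2091-10-24
> bin drop k→mus
[out] 1891-10-21
> bin drop k→gund
[out] 2233-12-11
> bin holds k→smip
[out] no
> chron pin d→1783-09-22
[out] 1783-09-22
> chron lunge n→-10
[out] 1782-11-22
> bin tallyup
[out] 2
> bin setk k→sname v→-139
[out] nil

Answer: 2100-05-31


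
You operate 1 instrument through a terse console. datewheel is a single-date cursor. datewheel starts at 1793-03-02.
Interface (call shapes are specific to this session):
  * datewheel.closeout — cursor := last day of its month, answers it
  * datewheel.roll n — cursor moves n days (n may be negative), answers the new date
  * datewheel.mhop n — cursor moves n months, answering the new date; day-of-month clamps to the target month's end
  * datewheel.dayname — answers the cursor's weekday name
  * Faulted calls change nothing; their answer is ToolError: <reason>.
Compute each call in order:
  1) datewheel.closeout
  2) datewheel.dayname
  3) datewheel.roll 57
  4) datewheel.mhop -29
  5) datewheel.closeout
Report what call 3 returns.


·→ datewheel.closeout()
·← 1793-03-31
·→ datewheel.dayname()
·← Sunday
·→ datewheel.roll(n→57)
·← 1793-05-27
·→ datewheel.mhop(n→-29)
·← 1790-12-27
·→ datewheel.closeout()
·← 1790-12-31

Answer: 1793-05-27


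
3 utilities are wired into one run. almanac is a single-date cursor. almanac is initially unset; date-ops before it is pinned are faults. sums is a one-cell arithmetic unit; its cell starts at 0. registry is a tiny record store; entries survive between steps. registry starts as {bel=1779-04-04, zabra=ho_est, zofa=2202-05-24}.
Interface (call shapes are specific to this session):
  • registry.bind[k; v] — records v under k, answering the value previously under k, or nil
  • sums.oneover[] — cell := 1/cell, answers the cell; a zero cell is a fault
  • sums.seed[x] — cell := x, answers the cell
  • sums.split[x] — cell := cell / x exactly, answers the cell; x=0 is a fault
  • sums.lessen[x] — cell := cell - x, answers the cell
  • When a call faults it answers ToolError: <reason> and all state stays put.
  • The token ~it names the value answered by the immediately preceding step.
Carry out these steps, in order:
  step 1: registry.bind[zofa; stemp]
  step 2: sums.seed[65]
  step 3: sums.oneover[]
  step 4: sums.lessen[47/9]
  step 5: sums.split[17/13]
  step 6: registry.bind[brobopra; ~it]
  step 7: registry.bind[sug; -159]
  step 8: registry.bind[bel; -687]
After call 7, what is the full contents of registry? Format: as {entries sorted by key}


Answer: {bel=1779-04-04, brobopra=-3046/765, sug=-159, zabra=ho_est, zofa=stemp}

Derivation:
I invoke registry.bind with k='zofa', v='stemp', → 2202-05-24.
I try sums.seed with x='65', and see 65.
Then sums.oneover(), and see 1/65.
I use sums.lessen with x='47/9', giving -3046/585.
I run sums.split with x='17/13', and get -3046/765.
I run registry.bind with k='brobopra', v='~it', and see nil.
Using registry.bind with k='sug', v='-159': nil.
I run registry.bind with k='bel', v='-687', and see 1779-04-04.


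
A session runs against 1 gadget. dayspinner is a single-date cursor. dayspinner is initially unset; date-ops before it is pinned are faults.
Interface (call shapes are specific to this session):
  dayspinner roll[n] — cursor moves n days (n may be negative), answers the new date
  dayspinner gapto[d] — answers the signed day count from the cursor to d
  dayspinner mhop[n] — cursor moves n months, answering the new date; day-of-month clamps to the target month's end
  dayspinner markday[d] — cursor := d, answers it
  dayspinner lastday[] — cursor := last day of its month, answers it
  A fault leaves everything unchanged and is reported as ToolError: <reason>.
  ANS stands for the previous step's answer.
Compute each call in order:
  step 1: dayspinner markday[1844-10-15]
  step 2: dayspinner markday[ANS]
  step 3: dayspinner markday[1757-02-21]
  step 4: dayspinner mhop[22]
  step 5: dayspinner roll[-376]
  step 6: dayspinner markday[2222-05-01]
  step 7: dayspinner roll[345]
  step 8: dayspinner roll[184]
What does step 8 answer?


Then dayspinner markday with d=1844-10-15, → 1844-10-15.
Using dayspinner markday with d=ANS, giving 1844-10-15.
I try dayspinner markday with d=1757-02-21, and see 1757-02-21.
Then dayspinner mhop with n=22, — result: 1758-12-21.
Then dayspinner roll with n=-376, and see 1757-12-10.
Calling dayspinner markday with d=2222-05-01, and observe 2222-05-01.
Invoking dayspinner roll with n=345, giving 2223-04-11.
I call dayspinner roll with n=184, and see 2223-10-12.

Answer: 2223-10-12


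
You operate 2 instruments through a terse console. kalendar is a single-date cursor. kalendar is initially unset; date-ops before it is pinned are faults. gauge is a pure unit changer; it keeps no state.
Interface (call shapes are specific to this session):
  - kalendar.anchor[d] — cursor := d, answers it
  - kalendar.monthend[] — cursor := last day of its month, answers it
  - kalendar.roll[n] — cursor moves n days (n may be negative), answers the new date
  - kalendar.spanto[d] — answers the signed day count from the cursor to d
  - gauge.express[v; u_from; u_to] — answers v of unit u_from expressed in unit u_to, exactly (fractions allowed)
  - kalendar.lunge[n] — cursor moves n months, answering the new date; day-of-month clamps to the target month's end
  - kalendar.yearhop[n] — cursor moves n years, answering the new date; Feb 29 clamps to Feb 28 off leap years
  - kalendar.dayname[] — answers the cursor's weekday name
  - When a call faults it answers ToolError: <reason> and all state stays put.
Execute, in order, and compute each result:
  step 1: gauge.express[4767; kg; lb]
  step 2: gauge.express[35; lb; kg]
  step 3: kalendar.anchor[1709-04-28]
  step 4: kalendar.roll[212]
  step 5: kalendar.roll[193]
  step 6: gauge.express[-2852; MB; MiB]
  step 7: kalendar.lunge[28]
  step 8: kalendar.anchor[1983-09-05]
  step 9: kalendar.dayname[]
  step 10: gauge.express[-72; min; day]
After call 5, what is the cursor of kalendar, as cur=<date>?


[in] gauge.express v: 4767 u_from: kg u_to: lb
  68100000000/6479891
[in] gauge.express v: 35 u_from: lb u_to: kg
  317514659/20000000
[in] kalendar.anchor d: 1709-04-28
  1709-04-28
[in] kalendar.roll n: 212
  1709-11-26
[in] kalendar.roll n: 193
  1710-06-07
[in] gauge.express v: -2852 u_from: MB u_to: MiB
  -11140625/4096
[in] kalendar.lunge n: 28
  1712-10-07
[in] kalendar.anchor d: 1983-09-05
  1983-09-05
[in] kalendar.dayname
  Monday
[in] gauge.express v: -72 u_from: min u_to: day
  -1/20

Answer: cur=1710-06-07


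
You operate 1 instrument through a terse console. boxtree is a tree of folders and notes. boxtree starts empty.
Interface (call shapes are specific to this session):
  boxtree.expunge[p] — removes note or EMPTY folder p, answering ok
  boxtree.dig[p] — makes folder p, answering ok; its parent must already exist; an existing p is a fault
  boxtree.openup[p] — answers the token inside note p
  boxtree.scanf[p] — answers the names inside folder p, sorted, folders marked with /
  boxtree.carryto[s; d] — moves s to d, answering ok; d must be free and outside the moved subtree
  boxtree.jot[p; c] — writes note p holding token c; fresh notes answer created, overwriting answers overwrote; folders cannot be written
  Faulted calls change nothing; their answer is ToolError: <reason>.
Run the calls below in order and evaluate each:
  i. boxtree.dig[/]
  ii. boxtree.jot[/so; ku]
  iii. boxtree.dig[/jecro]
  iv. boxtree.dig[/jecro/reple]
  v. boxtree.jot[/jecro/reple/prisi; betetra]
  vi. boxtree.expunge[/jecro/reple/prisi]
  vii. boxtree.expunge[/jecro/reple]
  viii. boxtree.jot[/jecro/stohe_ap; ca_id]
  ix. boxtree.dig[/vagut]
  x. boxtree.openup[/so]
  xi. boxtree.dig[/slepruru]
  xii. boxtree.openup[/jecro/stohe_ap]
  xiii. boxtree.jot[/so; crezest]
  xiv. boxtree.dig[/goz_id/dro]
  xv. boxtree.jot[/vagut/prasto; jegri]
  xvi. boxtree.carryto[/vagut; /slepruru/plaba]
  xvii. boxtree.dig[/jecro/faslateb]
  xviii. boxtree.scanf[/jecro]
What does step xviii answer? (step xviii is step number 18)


Answer: [faslateb/, stohe_ap]

Derivation:
→ boxtree.dig(p='/')
← ToolError: exists
→ boxtree.jot(p='/so', c='ku')
← created
→ boxtree.dig(p='/jecro')
← ok
→ boxtree.dig(p='/jecro/reple')
← ok
→ boxtree.jot(p='/jecro/reple/prisi', c='betetra')
← created
→ boxtree.expunge(p='/jecro/reple/prisi')
← ok
→ boxtree.expunge(p='/jecro/reple')
← ok
→ boxtree.jot(p='/jecro/stohe_ap', c='ca_id')
← created
→ boxtree.dig(p='/vagut')
← ok
→ boxtree.openup(p='/so')
← ku
→ boxtree.dig(p='/slepruru')
← ok
→ boxtree.openup(p='/jecro/stohe_ap')
← ca_id
→ boxtree.jot(p='/so', c='crezest')
← overwrote
→ boxtree.dig(p='/goz_id/dro')
← ToolError: no parent
→ boxtree.jot(p='/vagut/prasto', c='jegri')
← created
→ boxtree.carryto(s='/vagut', d='/slepruru/plaba')
← ok
→ boxtree.dig(p='/jecro/faslateb')
← ok
→ boxtree.scanf(p='/jecro')
← [faslateb/, stohe_ap]


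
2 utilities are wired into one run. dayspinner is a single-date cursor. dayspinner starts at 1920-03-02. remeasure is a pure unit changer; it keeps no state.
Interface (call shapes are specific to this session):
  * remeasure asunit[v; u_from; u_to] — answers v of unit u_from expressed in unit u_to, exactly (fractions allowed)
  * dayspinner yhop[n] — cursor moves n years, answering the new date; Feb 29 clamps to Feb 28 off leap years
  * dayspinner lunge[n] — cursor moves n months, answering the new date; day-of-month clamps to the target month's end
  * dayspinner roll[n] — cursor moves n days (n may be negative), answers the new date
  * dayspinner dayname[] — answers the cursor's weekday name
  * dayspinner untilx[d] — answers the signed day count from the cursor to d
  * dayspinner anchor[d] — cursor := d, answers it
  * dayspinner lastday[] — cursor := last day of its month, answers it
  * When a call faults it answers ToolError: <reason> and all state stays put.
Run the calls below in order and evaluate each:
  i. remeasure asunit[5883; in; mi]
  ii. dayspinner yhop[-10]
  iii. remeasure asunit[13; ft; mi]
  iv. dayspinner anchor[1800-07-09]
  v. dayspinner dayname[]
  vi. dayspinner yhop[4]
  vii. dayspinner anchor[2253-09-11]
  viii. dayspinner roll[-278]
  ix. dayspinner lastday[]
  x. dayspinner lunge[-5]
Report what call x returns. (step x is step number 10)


$ remeasure asunit v='5883' u_from='in' u_to='mi'
  1961/21120
$ dayspinner yhop n='-10'
  1910-03-02
$ remeasure asunit v='13' u_from='ft' u_to='mi'
  13/5280
$ dayspinner anchor d='1800-07-09'
  1800-07-09
$ dayspinner dayname
  Wednesday
$ dayspinner yhop n='4'
  1804-07-09
$ dayspinner anchor d='2253-09-11'
  2253-09-11
$ dayspinner roll n='-278'
  2252-12-07
$ dayspinner lastday
  2252-12-31
$ dayspinner lunge n='-5'
  2252-07-31

Answer: 2252-07-31


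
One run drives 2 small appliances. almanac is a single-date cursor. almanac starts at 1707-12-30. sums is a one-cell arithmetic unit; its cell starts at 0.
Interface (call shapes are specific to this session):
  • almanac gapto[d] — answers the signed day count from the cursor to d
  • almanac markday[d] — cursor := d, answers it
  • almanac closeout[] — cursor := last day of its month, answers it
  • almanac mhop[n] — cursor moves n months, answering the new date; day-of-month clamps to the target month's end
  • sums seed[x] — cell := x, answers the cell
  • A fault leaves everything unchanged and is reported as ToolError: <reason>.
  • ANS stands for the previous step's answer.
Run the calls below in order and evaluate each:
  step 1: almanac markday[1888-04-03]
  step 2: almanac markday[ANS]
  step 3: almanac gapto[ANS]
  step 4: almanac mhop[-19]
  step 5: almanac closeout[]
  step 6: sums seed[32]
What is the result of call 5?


Do: almanac markday[d='1888-04-03']
See: 1888-04-03
Do: almanac markday[d='ANS']
See: 1888-04-03
Do: almanac gapto[d='ANS']
See: 0
Do: almanac mhop[n='-19']
See: 1886-09-03
Do: almanac closeout[]
See: 1886-09-30
Do: sums seed[x='32']
See: 32

Answer: 1886-09-30


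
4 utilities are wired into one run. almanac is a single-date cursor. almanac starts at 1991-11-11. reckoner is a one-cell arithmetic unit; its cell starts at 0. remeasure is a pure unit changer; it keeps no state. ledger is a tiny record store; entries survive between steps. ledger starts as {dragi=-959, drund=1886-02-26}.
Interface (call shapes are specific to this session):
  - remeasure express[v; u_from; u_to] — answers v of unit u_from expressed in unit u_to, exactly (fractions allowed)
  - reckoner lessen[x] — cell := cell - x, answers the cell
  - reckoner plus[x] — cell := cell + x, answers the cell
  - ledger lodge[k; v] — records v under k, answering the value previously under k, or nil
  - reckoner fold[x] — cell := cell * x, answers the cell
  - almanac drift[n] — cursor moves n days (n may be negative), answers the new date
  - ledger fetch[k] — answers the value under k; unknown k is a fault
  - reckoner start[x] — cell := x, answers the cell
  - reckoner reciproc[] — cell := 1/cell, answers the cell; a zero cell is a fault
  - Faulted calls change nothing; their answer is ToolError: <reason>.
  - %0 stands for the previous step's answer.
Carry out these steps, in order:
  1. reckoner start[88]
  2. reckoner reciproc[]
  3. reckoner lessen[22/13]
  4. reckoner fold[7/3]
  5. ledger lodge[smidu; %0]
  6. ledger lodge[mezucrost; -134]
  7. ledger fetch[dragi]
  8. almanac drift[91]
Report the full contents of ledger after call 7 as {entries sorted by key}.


Answer: {dragi=-959, drund=1886-02-26, mezucrost=-134, smidu=-4487/1144}

Derivation:
·→ reckoner start(88)
·← 88
·→ reckoner reciproc()
·← 1/88
·→ reckoner lessen(22/13)
·← -1923/1144
·→ reckoner fold(7/3)
·← -4487/1144
·→ ledger lodge(smidu, %0)
·← nil
·→ ledger lodge(mezucrost, -134)
·← nil
·→ ledger fetch(dragi)
·← -959
·→ almanac drift(91)
·← 1992-02-10


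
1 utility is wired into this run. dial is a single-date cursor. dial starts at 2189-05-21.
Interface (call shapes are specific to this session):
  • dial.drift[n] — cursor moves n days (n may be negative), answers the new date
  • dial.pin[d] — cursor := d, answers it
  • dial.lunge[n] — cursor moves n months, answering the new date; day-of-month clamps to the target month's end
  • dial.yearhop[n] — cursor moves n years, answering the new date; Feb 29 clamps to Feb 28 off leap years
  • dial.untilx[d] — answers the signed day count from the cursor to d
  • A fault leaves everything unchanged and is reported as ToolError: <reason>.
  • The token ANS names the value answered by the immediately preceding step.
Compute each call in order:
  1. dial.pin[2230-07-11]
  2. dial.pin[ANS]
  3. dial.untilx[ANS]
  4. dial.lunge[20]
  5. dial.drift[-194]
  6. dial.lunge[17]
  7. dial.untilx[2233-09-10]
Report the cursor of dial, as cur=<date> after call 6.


$ pin d: 2230-07-11
  2230-07-11
$ pin d: ANS
  2230-07-11
$ untilx d: ANS
  0
$ lunge n: 20
  2232-03-11
$ drift n: -194
  2231-08-30
$ lunge n: 17
  2233-01-30
$ untilx d: 2233-09-10
  223

Answer: cur=2233-01-30


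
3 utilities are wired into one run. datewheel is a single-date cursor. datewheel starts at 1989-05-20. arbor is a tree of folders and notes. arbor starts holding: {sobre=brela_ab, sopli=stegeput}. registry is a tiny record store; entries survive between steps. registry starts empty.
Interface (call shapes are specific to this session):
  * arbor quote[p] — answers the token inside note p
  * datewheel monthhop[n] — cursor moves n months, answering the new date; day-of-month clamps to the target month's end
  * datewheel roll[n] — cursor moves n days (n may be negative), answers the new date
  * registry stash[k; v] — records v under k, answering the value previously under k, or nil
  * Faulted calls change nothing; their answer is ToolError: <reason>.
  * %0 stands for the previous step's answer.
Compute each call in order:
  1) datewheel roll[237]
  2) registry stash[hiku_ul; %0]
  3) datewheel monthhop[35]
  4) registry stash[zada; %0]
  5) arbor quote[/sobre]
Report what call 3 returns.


Act: datewheel roll[n: 237]
Obs: 1990-01-12
Act: registry stash[k: hiku_ul; v: %0]
Obs: nil
Act: datewheel monthhop[n: 35]
Obs: 1992-12-12
Act: registry stash[k: zada; v: %0]
Obs: nil
Act: arbor quote[p: /sobre]
Obs: brela_ab

Answer: 1992-12-12


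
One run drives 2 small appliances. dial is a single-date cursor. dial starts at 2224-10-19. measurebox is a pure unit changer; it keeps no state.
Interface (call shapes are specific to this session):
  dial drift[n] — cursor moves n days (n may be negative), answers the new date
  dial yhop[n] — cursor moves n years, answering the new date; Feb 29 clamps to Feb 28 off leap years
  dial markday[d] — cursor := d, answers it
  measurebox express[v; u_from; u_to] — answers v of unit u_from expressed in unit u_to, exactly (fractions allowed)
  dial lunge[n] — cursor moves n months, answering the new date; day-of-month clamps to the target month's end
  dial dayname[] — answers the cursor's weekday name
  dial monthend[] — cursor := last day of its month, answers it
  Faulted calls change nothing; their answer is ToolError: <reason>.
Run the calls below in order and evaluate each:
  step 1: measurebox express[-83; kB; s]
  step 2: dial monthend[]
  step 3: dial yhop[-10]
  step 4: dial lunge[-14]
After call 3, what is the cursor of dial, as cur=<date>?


Answer: cur=2214-10-31

Derivation:
>> measurebox express(v: -83, u_from: kB, u_to: s)
<< ToolError: incompatible units
>> dial monthend()
<< 2224-10-31
>> dial yhop(n: -10)
<< 2214-10-31
>> dial lunge(n: -14)
<< 2213-08-31


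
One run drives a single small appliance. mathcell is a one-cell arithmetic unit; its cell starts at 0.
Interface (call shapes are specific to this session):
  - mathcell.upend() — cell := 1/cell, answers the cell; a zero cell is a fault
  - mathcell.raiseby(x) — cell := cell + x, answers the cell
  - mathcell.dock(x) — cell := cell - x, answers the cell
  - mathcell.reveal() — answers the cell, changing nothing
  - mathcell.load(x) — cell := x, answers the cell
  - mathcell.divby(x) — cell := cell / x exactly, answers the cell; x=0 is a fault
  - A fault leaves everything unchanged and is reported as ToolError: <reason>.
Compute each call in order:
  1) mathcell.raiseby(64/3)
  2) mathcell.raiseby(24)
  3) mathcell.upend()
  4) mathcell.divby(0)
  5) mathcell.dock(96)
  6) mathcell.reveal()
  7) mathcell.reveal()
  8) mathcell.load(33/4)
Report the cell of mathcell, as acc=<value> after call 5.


Answer: acc=-13053/136

Derivation:
Act: raiseby[64/3]
Obs: 64/3
Act: raiseby[24]
Obs: 136/3
Act: upend[]
Obs: 3/136
Act: divby[0]
Obs: ToolError: division by zero
Act: dock[96]
Obs: -13053/136
Act: reveal[]
Obs: -13053/136
Act: reveal[]
Obs: -13053/136
Act: load[33/4]
Obs: 33/4


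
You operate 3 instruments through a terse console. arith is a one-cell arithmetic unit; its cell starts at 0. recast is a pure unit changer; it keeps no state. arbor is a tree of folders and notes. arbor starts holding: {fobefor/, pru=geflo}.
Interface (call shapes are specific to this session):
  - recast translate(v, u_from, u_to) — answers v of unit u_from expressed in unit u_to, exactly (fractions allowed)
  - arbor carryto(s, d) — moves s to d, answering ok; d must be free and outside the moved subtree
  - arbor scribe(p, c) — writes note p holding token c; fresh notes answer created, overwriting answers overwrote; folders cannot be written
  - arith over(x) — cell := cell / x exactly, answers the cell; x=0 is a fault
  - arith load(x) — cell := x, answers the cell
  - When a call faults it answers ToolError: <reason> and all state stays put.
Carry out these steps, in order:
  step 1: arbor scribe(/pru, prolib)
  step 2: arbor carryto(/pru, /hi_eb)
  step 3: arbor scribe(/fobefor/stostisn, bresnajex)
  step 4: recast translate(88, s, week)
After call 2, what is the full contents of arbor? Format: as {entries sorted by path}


Answer: {fobefor/, hi_eb=prolib}

Derivation:
> arbor scribe p: /pru c: prolib
[out] overwrote
> arbor carryto s: /pru d: /hi_eb
[out] ok
> arbor scribe p: /fobefor/stostisn c: bresnajex
[out] created
> recast translate v: 88 u_from: s u_to: week
[out] 11/75600


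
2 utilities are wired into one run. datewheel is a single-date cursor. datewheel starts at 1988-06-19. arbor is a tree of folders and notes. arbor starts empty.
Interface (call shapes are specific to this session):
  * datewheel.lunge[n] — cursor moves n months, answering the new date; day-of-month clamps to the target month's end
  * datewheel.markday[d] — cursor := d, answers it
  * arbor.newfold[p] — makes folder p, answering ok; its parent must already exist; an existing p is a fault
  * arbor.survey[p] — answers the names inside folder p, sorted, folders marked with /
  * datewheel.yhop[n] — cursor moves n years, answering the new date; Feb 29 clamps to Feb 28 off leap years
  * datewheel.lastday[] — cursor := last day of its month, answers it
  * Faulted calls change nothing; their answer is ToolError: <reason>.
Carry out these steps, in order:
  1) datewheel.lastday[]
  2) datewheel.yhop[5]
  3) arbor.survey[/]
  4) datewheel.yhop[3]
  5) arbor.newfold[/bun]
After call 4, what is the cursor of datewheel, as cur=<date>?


Answer: cur=1996-06-30

Derivation:
Invoking datewheel.lastday, which returns 1988-06-30.
I use datewheel.yhop passing n='5', which returns 1993-06-30.
I try arbor.survey passing p='/', and observe [].
I use datewheel.yhop passing n='3', and observe 1996-06-30.
I try arbor.newfold passing p='/bun', — result: ok.


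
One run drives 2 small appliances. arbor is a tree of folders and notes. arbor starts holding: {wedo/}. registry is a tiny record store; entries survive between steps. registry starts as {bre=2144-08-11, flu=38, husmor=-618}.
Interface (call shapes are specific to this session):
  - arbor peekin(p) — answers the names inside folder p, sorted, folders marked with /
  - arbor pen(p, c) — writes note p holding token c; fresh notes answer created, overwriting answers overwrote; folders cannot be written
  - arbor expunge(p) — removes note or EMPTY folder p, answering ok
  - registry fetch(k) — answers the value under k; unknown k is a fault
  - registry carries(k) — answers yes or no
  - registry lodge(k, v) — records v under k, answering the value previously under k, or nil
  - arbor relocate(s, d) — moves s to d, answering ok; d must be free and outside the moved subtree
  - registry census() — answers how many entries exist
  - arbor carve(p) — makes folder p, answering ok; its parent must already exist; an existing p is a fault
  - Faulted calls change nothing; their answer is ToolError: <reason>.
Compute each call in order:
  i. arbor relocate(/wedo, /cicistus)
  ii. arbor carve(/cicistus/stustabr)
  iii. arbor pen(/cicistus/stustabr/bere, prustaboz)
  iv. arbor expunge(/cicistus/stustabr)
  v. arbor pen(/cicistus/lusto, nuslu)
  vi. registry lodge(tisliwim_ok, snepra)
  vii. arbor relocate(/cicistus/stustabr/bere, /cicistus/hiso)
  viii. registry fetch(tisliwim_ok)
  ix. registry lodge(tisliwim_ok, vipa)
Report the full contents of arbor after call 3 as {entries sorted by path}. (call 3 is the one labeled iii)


Answer: {cicistus/, cicistus/stustabr/, cicistus/stustabr/bere=prustaboz}

Derivation:
I try arbor relocate using /wedo, /cicistus, and get ok.
Calling arbor carve using /cicistus/stustabr, yielding ok.
I use arbor pen using /cicistus/stustabr/bere, prustaboz, → created.
Invoking arbor expunge using /cicistus/stustabr, and get ToolError: not empty.
Calling arbor pen using /cicistus/lusto, nuslu, which returns created.
Calling registry lodge using tisliwim_ok, snepra, and get nil.
Now I run arbor relocate using /cicistus/stustabr/bere, /cicistus/hiso, and get ok.
I call registry fetch using tisliwim_ok, and get snepra.
I use registry lodge using tisliwim_ok, vipa, which returns snepra.


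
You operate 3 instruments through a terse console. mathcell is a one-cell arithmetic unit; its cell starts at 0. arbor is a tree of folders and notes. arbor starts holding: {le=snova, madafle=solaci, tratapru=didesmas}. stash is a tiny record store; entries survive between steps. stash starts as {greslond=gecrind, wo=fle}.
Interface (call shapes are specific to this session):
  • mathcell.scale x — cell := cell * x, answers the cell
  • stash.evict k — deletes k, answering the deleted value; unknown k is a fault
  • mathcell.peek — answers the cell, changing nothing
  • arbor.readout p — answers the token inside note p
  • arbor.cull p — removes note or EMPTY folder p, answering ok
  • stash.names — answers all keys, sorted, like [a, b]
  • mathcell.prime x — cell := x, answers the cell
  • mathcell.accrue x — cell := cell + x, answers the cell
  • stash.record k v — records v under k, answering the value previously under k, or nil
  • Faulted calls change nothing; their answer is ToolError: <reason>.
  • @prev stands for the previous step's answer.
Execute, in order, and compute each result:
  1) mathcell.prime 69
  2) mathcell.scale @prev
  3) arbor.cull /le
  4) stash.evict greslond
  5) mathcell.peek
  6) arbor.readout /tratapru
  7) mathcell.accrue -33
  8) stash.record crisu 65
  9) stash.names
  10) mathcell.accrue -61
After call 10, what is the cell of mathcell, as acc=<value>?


Answer: acc=4667

Derivation:
>> prime(x→69)
<< 69
>> scale(x→@prev)
<< 4761
>> cull(p→/le)
<< ok
>> evict(k→greslond)
<< gecrind
>> peek()
<< 4761
>> readout(p→/tratapru)
<< didesmas
>> accrue(x→-33)
<< 4728
>> record(k→crisu, v→65)
<< nil
>> names()
<< [crisu, wo]
>> accrue(x→-61)
<< 4667


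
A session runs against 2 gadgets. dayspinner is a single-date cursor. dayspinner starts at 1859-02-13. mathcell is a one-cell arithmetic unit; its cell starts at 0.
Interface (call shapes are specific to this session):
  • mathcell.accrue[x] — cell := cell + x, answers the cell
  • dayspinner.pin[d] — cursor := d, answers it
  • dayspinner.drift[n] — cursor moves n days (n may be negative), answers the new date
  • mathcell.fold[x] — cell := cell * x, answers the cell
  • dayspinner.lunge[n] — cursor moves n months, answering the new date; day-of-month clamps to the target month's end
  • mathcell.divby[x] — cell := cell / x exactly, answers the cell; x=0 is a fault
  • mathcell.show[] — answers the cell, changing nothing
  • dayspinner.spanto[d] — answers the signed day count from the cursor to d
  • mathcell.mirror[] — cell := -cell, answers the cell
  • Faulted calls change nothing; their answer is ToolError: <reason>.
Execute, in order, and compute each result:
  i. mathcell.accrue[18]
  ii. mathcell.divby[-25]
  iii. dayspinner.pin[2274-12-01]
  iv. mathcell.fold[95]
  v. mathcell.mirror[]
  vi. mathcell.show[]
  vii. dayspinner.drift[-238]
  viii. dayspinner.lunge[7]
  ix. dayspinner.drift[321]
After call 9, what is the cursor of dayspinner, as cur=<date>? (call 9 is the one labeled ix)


> mathcell.accrue x: 18
[out] 18
> mathcell.divby x: -25
[out] -18/25
> dayspinner.pin d: 2274-12-01
[out] 2274-12-01
> mathcell.fold x: 95
[out] -342/5
> mathcell.mirror
[out] 342/5
> mathcell.show
[out] 342/5
> dayspinner.drift n: -238
[out] 2274-04-07
> dayspinner.lunge n: 7
[out] 2274-11-07
> dayspinner.drift n: 321
[out] 2275-09-24

Answer: cur=2275-09-24


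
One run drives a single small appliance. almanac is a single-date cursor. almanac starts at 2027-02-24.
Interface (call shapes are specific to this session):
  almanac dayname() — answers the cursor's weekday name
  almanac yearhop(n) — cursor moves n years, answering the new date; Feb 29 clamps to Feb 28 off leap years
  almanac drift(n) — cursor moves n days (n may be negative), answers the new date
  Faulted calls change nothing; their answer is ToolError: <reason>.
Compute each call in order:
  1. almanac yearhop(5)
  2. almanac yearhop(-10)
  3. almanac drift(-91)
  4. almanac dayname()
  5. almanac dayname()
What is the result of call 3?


Answer: 2021-11-25

Derivation:
# almanac yearhop(5) -> 2032-02-24
# almanac yearhop(-10) -> 2022-02-24
# almanac drift(-91) -> 2021-11-25
# almanac dayname() -> Thursday
# almanac dayname() -> Thursday


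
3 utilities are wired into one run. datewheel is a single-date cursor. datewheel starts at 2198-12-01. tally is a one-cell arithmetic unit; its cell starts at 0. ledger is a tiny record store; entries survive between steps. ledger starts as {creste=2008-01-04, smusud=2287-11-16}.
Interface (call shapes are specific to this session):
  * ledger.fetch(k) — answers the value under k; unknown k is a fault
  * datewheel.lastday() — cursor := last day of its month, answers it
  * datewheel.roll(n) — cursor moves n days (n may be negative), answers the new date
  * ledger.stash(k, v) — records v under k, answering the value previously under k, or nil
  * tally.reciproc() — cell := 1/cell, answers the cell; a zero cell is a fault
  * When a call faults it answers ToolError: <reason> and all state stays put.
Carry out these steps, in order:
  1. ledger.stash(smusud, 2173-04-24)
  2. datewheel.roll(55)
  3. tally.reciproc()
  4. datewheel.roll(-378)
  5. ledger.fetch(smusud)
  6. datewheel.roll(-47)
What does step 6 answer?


Next I call ledger.stash using k: smusud, v: 2173-04-24, which returns 2287-11-16.
Calling datewheel.roll using n: 55: 2199-01-25.
Then tally.reciproc, and get ToolError: reciprocal of zero.
Then datewheel.roll using n: -378, → 2198-01-12.
Invoking ledger.fetch using k: smusud, → 2173-04-24.
Using datewheel.roll using n: -47, yielding 2197-11-26.

Answer: 2197-11-26


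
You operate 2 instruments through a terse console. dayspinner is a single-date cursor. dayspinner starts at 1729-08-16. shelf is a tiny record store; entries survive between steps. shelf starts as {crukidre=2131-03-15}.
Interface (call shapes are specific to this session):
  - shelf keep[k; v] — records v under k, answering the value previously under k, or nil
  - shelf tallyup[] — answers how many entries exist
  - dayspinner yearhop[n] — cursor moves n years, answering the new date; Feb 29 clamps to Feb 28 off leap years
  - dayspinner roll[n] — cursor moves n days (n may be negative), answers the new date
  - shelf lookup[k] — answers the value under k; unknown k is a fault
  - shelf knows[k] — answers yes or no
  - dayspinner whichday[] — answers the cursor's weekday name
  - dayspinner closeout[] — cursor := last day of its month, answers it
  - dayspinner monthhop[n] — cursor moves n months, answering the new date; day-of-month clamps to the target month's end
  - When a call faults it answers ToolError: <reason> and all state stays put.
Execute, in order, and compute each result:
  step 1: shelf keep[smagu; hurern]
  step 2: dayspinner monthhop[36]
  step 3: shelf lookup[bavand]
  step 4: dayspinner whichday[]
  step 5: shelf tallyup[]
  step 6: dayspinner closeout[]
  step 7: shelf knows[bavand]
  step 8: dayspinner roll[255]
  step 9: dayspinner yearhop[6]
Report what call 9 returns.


Answer: 1739-05-13

Derivation:
> shelf keep k=smagu v=hurern
:: nil
> dayspinner monthhop n=36
:: 1732-08-16
> shelf lookup k=bavand
:: ToolError: no such key bavand
> dayspinner whichday
:: Saturday
> shelf tallyup
:: 2
> dayspinner closeout
:: 1732-08-31
> shelf knows k=bavand
:: no
> dayspinner roll n=255
:: 1733-05-13
> dayspinner yearhop n=6
:: 1739-05-13


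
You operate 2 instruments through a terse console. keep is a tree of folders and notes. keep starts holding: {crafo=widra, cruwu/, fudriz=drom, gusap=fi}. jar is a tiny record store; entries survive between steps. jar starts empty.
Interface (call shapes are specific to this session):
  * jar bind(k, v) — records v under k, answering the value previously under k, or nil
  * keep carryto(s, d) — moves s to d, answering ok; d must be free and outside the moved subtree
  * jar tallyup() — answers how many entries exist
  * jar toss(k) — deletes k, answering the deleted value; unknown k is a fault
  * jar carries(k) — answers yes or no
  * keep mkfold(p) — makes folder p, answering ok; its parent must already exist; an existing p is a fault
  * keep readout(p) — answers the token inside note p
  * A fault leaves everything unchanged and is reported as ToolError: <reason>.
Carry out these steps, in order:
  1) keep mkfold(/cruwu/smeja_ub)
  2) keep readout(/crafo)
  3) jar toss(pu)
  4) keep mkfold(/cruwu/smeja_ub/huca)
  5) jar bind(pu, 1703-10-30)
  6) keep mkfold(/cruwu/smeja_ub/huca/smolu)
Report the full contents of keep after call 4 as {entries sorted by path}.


Calling keep mkfold passing /cruwu/smeja_ub, and see ok.
Invoking keep readout passing /crafo, giving widra.
I call jar toss passing pu, → ToolError: no such key pu.
Then keep mkfold passing /cruwu/smeja_ub/huca, giving ok.
I call jar bind passing pu, 1703-10-30, giving nil.
I run keep mkfold passing /cruwu/smeja_ub/huca/smolu, — result: ok.

Answer: {crafo=widra, cruwu/, cruwu/smeja_ub/, cruwu/smeja_ub/huca/, fudriz=drom, gusap=fi}


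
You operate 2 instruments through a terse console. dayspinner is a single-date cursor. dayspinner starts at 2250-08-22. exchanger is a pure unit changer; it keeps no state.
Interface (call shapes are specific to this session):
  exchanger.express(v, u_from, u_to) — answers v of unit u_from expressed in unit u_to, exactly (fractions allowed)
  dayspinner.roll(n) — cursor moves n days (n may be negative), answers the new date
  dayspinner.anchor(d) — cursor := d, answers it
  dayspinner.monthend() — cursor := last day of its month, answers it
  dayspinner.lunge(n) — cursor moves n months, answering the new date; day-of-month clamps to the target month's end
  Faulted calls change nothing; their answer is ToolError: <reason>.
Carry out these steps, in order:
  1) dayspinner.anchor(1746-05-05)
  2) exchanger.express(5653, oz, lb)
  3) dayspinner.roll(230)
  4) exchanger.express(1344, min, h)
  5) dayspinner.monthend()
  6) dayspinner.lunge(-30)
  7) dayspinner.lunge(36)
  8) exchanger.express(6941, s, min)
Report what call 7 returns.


==> dayspinner.anchor(d: 1746-05-05)
<== 1746-05-05
==> exchanger.express(v: 5653, u_from: oz, u_to: lb)
<== 5653/16
==> dayspinner.roll(n: 230)
<== 1746-12-21
==> exchanger.express(v: 1344, u_from: min, u_to: h)
<== 112/5
==> dayspinner.monthend()
<== 1746-12-31
==> dayspinner.lunge(n: -30)
<== 1744-06-30
==> dayspinner.lunge(n: 36)
<== 1747-06-30
==> exchanger.express(v: 6941, u_from: s, u_to: min)
<== 6941/60

Answer: 1747-06-30


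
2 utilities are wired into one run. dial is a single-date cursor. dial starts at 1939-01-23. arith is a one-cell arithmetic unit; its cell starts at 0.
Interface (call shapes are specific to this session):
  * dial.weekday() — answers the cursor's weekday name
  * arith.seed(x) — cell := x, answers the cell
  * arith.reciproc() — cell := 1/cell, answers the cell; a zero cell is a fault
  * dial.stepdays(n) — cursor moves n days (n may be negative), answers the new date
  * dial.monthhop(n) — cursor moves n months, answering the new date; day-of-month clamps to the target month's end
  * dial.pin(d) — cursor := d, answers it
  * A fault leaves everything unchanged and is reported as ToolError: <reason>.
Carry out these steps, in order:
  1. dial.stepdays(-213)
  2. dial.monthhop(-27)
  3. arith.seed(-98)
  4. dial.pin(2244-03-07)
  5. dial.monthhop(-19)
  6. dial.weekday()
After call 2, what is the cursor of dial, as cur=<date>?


// stepdays(n: -213) : 1938-06-24
// monthhop(n: -27) : 1936-03-24
// seed(x: -98) : -98
// pin(d: 2244-03-07) : 2244-03-07
// monthhop(n: -19) : 2242-08-07
// weekday() : Sunday

Answer: cur=1936-03-24


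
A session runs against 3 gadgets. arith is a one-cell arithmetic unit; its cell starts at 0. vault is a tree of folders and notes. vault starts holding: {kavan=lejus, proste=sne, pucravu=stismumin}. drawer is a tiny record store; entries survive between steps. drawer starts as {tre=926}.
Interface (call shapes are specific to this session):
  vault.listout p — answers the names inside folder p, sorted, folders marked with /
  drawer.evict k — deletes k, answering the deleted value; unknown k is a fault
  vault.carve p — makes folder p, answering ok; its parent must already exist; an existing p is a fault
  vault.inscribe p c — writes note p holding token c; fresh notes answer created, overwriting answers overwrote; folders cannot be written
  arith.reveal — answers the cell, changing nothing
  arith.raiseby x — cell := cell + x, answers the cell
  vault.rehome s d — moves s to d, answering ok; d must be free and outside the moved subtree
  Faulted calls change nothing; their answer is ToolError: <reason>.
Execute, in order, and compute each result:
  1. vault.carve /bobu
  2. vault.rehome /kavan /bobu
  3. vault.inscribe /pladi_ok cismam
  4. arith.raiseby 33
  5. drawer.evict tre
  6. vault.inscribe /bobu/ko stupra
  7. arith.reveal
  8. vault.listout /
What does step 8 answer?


CALL carve[p='/bobu']
RET  ok
CALL rehome[s='/kavan'; d='/bobu']
RET  ToolError: exists
CALL inscribe[p='/pladi_ok'; c='cismam']
RET  created
CALL raiseby[x='33']
RET  33
CALL evict[k='tre']
RET  926
CALL inscribe[p='/bobu/ko'; c='stupra']
RET  created
CALL reveal[]
RET  33
CALL listout[p='/']
RET  [bobu/, kavan, pladi_ok, proste, pucravu]

Answer: [bobu/, kavan, pladi_ok, proste, pucravu]
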